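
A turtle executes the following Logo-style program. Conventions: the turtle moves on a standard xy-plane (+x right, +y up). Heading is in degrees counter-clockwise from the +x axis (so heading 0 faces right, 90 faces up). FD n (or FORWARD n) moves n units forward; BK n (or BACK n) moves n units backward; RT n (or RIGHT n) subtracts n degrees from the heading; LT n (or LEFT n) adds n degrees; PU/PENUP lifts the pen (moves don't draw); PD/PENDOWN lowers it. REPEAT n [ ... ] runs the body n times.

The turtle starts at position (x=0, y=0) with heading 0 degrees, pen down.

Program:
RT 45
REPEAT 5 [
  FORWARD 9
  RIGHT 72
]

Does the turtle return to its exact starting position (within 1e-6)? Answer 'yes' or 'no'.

Executing turtle program step by step:
Start: pos=(0,0), heading=0, pen down
RT 45: heading 0 -> 315
REPEAT 5 [
  -- iteration 1/5 --
  FD 9: (0,0) -> (6.364,-6.364) [heading=315, draw]
  RT 72: heading 315 -> 243
  -- iteration 2/5 --
  FD 9: (6.364,-6.364) -> (2.278,-14.383) [heading=243, draw]
  RT 72: heading 243 -> 171
  -- iteration 3/5 --
  FD 9: (2.278,-14.383) -> (-6.611,-12.975) [heading=171, draw]
  RT 72: heading 171 -> 99
  -- iteration 4/5 --
  FD 9: (-6.611,-12.975) -> (-8.019,-4.086) [heading=99, draw]
  RT 72: heading 99 -> 27
  -- iteration 5/5 --
  FD 9: (-8.019,-4.086) -> (0,0) [heading=27, draw]
  RT 72: heading 27 -> 315
]
Final: pos=(0,0), heading=315, 5 segment(s) drawn

Start position: (0, 0)
Final position: (0, 0)
Distance = 0; < 1e-6 -> CLOSED

Answer: yes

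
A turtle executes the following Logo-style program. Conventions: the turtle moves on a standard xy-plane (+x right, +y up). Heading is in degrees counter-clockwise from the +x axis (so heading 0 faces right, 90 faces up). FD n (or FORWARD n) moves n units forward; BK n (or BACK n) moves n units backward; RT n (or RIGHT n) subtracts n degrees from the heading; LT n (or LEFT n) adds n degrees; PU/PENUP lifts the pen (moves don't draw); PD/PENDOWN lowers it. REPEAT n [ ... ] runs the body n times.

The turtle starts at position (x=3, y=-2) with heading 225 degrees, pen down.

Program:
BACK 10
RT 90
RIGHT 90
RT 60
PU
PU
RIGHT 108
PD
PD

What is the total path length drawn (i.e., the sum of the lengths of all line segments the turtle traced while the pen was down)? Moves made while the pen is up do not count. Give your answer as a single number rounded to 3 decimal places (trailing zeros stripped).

Answer: 10

Derivation:
Executing turtle program step by step:
Start: pos=(3,-2), heading=225, pen down
BK 10: (3,-2) -> (10.071,5.071) [heading=225, draw]
RT 90: heading 225 -> 135
RT 90: heading 135 -> 45
RT 60: heading 45 -> 345
PU: pen up
PU: pen up
RT 108: heading 345 -> 237
PD: pen down
PD: pen down
Final: pos=(10.071,5.071), heading=237, 1 segment(s) drawn

Segment lengths:
  seg 1: (3,-2) -> (10.071,5.071), length = 10
Total = 10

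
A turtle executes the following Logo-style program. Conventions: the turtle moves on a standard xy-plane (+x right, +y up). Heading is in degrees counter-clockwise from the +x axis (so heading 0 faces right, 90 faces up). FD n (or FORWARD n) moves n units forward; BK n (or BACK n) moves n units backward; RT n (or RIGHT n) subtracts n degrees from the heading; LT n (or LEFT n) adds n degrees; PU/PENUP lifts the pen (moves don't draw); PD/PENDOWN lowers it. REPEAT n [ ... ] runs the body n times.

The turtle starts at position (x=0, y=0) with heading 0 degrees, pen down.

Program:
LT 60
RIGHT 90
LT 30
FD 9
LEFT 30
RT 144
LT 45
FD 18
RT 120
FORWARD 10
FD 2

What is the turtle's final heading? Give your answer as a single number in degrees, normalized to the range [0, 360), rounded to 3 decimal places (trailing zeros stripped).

Executing turtle program step by step:
Start: pos=(0,0), heading=0, pen down
LT 60: heading 0 -> 60
RT 90: heading 60 -> 330
LT 30: heading 330 -> 0
FD 9: (0,0) -> (9,0) [heading=0, draw]
LT 30: heading 0 -> 30
RT 144: heading 30 -> 246
LT 45: heading 246 -> 291
FD 18: (9,0) -> (15.451,-16.804) [heading=291, draw]
RT 120: heading 291 -> 171
FD 10: (15.451,-16.804) -> (5.574,-15.24) [heading=171, draw]
FD 2: (5.574,-15.24) -> (3.598,-14.927) [heading=171, draw]
Final: pos=(3.598,-14.927), heading=171, 4 segment(s) drawn

Answer: 171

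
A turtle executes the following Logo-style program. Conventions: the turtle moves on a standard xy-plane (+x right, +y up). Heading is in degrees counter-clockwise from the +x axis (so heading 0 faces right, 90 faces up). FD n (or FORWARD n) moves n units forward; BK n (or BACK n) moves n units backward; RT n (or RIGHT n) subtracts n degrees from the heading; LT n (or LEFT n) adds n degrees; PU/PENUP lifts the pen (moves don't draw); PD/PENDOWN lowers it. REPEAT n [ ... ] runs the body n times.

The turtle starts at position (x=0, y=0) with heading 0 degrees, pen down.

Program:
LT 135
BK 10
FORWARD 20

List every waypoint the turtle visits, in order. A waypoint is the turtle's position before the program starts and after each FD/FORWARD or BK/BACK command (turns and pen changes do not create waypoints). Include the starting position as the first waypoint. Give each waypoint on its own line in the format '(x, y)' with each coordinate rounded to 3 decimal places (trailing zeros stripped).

Answer: (0, 0)
(7.071, -7.071)
(-7.071, 7.071)

Derivation:
Executing turtle program step by step:
Start: pos=(0,0), heading=0, pen down
LT 135: heading 0 -> 135
BK 10: (0,0) -> (7.071,-7.071) [heading=135, draw]
FD 20: (7.071,-7.071) -> (-7.071,7.071) [heading=135, draw]
Final: pos=(-7.071,7.071), heading=135, 2 segment(s) drawn
Waypoints (3 total):
(0, 0)
(7.071, -7.071)
(-7.071, 7.071)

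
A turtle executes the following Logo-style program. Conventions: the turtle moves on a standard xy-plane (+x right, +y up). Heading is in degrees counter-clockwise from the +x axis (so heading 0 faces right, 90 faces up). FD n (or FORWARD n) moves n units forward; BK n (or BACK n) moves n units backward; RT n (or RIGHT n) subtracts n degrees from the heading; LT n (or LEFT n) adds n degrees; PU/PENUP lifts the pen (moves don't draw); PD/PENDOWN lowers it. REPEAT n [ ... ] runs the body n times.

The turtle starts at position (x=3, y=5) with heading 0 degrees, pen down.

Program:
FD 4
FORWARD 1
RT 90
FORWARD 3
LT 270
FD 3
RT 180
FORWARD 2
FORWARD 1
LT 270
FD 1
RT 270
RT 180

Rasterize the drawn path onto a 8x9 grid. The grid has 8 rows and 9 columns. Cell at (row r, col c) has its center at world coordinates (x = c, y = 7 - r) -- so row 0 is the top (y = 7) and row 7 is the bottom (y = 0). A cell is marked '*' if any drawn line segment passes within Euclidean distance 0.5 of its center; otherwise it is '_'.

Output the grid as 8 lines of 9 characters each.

Segment 0: (3,5) -> (7,5)
Segment 1: (7,5) -> (8,5)
Segment 2: (8,5) -> (8,2)
Segment 3: (8,2) -> (5,2)
Segment 4: (5,2) -> (7,2)
Segment 5: (7,2) -> (8,2)
Segment 6: (8,2) -> (8,1)

Answer: _________
_________
___******
________*
________*
_____****
________*
_________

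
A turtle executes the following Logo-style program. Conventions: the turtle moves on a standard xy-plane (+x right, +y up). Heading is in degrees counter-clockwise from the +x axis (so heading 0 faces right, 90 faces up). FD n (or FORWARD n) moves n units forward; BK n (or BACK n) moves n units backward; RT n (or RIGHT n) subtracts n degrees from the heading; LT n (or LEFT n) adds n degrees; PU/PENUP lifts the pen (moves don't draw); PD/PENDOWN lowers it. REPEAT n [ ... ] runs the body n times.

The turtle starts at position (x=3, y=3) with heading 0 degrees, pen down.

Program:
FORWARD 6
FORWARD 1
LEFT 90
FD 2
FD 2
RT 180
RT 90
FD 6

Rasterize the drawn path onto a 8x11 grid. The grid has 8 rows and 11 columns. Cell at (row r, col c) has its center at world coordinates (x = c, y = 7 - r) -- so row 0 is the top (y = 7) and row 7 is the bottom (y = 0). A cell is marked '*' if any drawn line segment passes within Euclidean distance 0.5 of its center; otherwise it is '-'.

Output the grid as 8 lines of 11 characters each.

Segment 0: (3,3) -> (9,3)
Segment 1: (9,3) -> (10,3)
Segment 2: (10,3) -> (10,5)
Segment 3: (10,5) -> (10,7)
Segment 4: (10,7) -> (4,7)

Answer: ----*******
----------*
----------*
----------*
---********
-----------
-----------
-----------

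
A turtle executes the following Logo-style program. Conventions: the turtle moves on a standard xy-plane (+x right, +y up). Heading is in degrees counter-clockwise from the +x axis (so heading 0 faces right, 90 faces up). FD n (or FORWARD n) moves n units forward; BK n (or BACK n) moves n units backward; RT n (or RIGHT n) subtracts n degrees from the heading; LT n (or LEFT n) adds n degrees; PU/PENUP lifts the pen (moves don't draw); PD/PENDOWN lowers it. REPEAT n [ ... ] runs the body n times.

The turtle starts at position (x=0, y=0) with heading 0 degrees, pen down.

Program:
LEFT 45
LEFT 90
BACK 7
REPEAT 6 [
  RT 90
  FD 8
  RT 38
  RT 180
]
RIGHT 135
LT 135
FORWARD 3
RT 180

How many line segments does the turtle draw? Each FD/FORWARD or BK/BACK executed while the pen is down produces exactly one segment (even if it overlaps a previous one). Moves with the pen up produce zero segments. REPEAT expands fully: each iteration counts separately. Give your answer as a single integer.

Executing turtle program step by step:
Start: pos=(0,0), heading=0, pen down
LT 45: heading 0 -> 45
LT 90: heading 45 -> 135
BK 7: (0,0) -> (4.95,-4.95) [heading=135, draw]
REPEAT 6 [
  -- iteration 1/6 --
  RT 90: heading 135 -> 45
  FD 8: (4.95,-4.95) -> (10.607,0.707) [heading=45, draw]
  RT 38: heading 45 -> 7
  RT 180: heading 7 -> 187
  -- iteration 2/6 --
  RT 90: heading 187 -> 97
  FD 8: (10.607,0.707) -> (9.632,8.647) [heading=97, draw]
  RT 38: heading 97 -> 59
  RT 180: heading 59 -> 239
  -- iteration 3/6 --
  RT 90: heading 239 -> 149
  FD 8: (9.632,8.647) -> (2.774,12.768) [heading=149, draw]
  RT 38: heading 149 -> 111
  RT 180: heading 111 -> 291
  -- iteration 4/6 --
  RT 90: heading 291 -> 201
  FD 8: (2.774,12.768) -> (-4.694,9.901) [heading=201, draw]
  RT 38: heading 201 -> 163
  RT 180: heading 163 -> 343
  -- iteration 5/6 --
  RT 90: heading 343 -> 253
  FD 8: (-4.694,9.901) -> (-7.033,2.25) [heading=253, draw]
  RT 38: heading 253 -> 215
  RT 180: heading 215 -> 35
  -- iteration 6/6 --
  RT 90: heading 35 -> 305
  FD 8: (-7.033,2.25) -> (-2.445,-4.303) [heading=305, draw]
  RT 38: heading 305 -> 267
  RT 180: heading 267 -> 87
]
RT 135: heading 87 -> 312
LT 135: heading 312 -> 87
FD 3: (-2.445,-4.303) -> (-2.288,-1.307) [heading=87, draw]
RT 180: heading 87 -> 267
Final: pos=(-2.288,-1.307), heading=267, 8 segment(s) drawn
Segments drawn: 8

Answer: 8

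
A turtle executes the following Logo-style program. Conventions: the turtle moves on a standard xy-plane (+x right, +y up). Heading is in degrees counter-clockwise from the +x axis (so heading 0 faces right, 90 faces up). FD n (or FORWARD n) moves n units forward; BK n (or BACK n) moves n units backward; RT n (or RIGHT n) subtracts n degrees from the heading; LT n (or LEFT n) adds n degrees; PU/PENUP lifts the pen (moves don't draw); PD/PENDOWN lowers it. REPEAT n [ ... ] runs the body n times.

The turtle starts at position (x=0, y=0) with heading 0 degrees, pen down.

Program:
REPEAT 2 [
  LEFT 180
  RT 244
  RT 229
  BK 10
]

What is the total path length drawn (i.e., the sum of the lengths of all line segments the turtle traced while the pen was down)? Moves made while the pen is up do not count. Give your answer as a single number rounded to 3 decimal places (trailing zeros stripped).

Executing turtle program step by step:
Start: pos=(0,0), heading=0, pen down
REPEAT 2 [
  -- iteration 1/2 --
  LT 180: heading 0 -> 180
  RT 244: heading 180 -> 296
  RT 229: heading 296 -> 67
  BK 10: (0,0) -> (-3.907,-9.205) [heading=67, draw]
  -- iteration 2/2 --
  LT 180: heading 67 -> 247
  RT 244: heading 247 -> 3
  RT 229: heading 3 -> 134
  BK 10: (-3.907,-9.205) -> (3.039,-16.398) [heading=134, draw]
]
Final: pos=(3.039,-16.398), heading=134, 2 segment(s) drawn

Segment lengths:
  seg 1: (0,0) -> (-3.907,-9.205), length = 10
  seg 2: (-3.907,-9.205) -> (3.039,-16.398), length = 10
Total = 20

Answer: 20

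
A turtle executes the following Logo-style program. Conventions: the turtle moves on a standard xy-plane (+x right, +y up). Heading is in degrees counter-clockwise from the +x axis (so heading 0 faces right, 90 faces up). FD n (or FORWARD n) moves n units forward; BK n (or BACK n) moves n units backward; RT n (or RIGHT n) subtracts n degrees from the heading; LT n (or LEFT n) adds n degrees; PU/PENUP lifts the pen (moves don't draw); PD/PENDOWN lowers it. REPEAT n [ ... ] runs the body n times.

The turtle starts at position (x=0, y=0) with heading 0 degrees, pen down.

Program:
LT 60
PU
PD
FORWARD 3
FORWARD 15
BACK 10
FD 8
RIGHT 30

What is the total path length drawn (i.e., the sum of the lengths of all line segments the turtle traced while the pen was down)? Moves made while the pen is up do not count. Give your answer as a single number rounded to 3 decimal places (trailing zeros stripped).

Answer: 36

Derivation:
Executing turtle program step by step:
Start: pos=(0,0), heading=0, pen down
LT 60: heading 0 -> 60
PU: pen up
PD: pen down
FD 3: (0,0) -> (1.5,2.598) [heading=60, draw]
FD 15: (1.5,2.598) -> (9,15.588) [heading=60, draw]
BK 10: (9,15.588) -> (4,6.928) [heading=60, draw]
FD 8: (4,6.928) -> (8,13.856) [heading=60, draw]
RT 30: heading 60 -> 30
Final: pos=(8,13.856), heading=30, 4 segment(s) drawn

Segment lengths:
  seg 1: (0,0) -> (1.5,2.598), length = 3
  seg 2: (1.5,2.598) -> (9,15.588), length = 15
  seg 3: (9,15.588) -> (4,6.928), length = 10
  seg 4: (4,6.928) -> (8,13.856), length = 8
Total = 36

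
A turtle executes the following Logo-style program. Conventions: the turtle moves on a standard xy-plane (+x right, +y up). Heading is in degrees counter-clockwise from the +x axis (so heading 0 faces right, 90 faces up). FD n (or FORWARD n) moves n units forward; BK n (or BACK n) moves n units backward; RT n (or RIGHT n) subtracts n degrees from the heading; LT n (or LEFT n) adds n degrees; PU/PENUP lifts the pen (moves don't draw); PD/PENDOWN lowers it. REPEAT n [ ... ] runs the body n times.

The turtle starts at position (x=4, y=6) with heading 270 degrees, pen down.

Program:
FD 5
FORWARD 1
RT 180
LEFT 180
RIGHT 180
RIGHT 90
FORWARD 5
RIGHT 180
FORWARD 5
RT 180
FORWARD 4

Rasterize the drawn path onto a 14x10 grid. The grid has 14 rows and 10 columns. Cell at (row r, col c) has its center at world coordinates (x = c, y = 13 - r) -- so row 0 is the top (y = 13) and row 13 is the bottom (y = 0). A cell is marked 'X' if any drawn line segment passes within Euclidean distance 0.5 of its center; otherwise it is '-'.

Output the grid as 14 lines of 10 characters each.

Answer: ----------
----------
----------
----------
----------
----------
----------
----X-----
----X-----
----X-----
----X-----
----X-----
----X-----
----XXXXXX

Derivation:
Segment 0: (4,6) -> (4,1)
Segment 1: (4,1) -> (4,0)
Segment 2: (4,0) -> (9,0)
Segment 3: (9,0) -> (4,-0)
Segment 4: (4,-0) -> (8,0)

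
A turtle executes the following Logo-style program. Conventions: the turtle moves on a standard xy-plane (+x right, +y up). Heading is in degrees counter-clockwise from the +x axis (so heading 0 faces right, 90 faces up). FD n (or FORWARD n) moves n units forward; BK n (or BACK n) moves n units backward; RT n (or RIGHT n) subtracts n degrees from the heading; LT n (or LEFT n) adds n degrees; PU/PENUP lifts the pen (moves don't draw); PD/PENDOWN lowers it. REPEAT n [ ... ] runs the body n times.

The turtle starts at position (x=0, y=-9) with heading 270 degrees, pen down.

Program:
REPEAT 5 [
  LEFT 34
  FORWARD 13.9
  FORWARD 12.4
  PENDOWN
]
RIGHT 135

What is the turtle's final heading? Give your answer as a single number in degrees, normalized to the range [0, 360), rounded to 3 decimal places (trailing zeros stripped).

Executing turtle program step by step:
Start: pos=(0,-9), heading=270, pen down
REPEAT 5 [
  -- iteration 1/5 --
  LT 34: heading 270 -> 304
  FD 13.9: (0,-9) -> (7.773,-20.524) [heading=304, draw]
  FD 12.4: (7.773,-20.524) -> (14.707,-30.804) [heading=304, draw]
  PD: pen down
  -- iteration 2/5 --
  LT 34: heading 304 -> 338
  FD 13.9: (14.707,-30.804) -> (27.595,-36.011) [heading=338, draw]
  FD 12.4: (27.595,-36.011) -> (39.092,-40.656) [heading=338, draw]
  PD: pen down
  -- iteration 3/5 --
  LT 34: heading 338 -> 12
  FD 13.9: (39.092,-40.656) -> (52.688,-37.766) [heading=12, draw]
  FD 12.4: (52.688,-37.766) -> (64.817,-35.188) [heading=12, draw]
  PD: pen down
  -- iteration 4/5 --
  LT 34: heading 12 -> 46
  FD 13.9: (64.817,-35.188) -> (74.473,-25.189) [heading=46, draw]
  FD 12.4: (74.473,-25.189) -> (83.087,-16.269) [heading=46, draw]
  PD: pen down
  -- iteration 5/5 --
  LT 34: heading 46 -> 80
  FD 13.9: (83.087,-16.269) -> (85.5,-2.58) [heading=80, draw]
  FD 12.4: (85.5,-2.58) -> (87.653,9.631) [heading=80, draw]
  PD: pen down
]
RT 135: heading 80 -> 305
Final: pos=(87.653,9.631), heading=305, 10 segment(s) drawn

Answer: 305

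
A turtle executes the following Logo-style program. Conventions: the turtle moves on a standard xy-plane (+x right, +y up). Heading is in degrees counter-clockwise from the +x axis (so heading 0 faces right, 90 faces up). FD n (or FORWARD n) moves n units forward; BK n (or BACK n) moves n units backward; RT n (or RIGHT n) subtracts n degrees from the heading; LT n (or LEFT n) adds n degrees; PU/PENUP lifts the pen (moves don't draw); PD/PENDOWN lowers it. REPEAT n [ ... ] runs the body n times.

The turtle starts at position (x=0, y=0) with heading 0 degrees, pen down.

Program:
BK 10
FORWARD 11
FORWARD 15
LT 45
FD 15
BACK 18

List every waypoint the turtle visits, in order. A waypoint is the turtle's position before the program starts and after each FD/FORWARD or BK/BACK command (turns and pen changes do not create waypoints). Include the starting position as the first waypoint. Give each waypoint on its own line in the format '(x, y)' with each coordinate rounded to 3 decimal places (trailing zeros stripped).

Executing turtle program step by step:
Start: pos=(0,0), heading=0, pen down
BK 10: (0,0) -> (-10,0) [heading=0, draw]
FD 11: (-10,0) -> (1,0) [heading=0, draw]
FD 15: (1,0) -> (16,0) [heading=0, draw]
LT 45: heading 0 -> 45
FD 15: (16,0) -> (26.607,10.607) [heading=45, draw]
BK 18: (26.607,10.607) -> (13.879,-2.121) [heading=45, draw]
Final: pos=(13.879,-2.121), heading=45, 5 segment(s) drawn
Waypoints (6 total):
(0, 0)
(-10, 0)
(1, 0)
(16, 0)
(26.607, 10.607)
(13.879, -2.121)

Answer: (0, 0)
(-10, 0)
(1, 0)
(16, 0)
(26.607, 10.607)
(13.879, -2.121)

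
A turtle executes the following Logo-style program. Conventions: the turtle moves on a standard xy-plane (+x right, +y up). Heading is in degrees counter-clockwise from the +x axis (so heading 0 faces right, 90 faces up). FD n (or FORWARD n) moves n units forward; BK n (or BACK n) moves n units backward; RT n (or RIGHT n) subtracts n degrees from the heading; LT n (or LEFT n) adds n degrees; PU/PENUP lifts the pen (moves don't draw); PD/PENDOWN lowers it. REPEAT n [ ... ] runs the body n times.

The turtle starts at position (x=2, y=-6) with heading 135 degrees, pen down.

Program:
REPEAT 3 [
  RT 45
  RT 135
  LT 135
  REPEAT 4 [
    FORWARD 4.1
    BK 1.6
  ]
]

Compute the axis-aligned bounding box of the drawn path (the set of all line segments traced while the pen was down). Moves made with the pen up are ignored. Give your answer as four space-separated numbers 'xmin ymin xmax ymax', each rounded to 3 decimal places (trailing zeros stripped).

Executing turtle program step by step:
Start: pos=(2,-6), heading=135, pen down
REPEAT 3 [
  -- iteration 1/3 --
  RT 45: heading 135 -> 90
  RT 135: heading 90 -> 315
  LT 135: heading 315 -> 90
  REPEAT 4 [
    -- iteration 1/4 --
    FD 4.1: (2,-6) -> (2,-1.9) [heading=90, draw]
    BK 1.6: (2,-1.9) -> (2,-3.5) [heading=90, draw]
    -- iteration 2/4 --
    FD 4.1: (2,-3.5) -> (2,0.6) [heading=90, draw]
    BK 1.6: (2,0.6) -> (2,-1) [heading=90, draw]
    -- iteration 3/4 --
    FD 4.1: (2,-1) -> (2,3.1) [heading=90, draw]
    BK 1.6: (2,3.1) -> (2,1.5) [heading=90, draw]
    -- iteration 4/4 --
    FD 4.1: (2,1.5) -> (2,5.6) [heading=90, draw]
    BK 1.6: (2,5.6) -> (2,4) [heading=90, draw]
  ]
  -- iteration 2/3 --
  RT 45: heading 90 -> 45
  RT 135: heading 45 -> 270
  LT 135: heading 270 -> 45
  REPEAT 4 [
    -- iteration 1/4 --
    FD 4.1: (2,4) -> (4.899,6.899) [heading=45, draw]
    BK 1.6: (4.899,6.899) -> (3.768,5.768) [heading=45, draw]
    -- iteration 2/4 --
    FD 4.1: (3.768,5.768) -> (6.667,8.667) [heading=45, draw]
    BK 1.6: (6.667,8.667) -> (5.536,7.536) [heading=45, draw]
    -- iteration 3/4 --
    FD 4.1: (5.536,7.536) -> (8.435,10.435) [heading=45, draw]
    BK 1.6: (8.435,10.435) -> (7.303,9.303) [heading=45, draw]
    -- iteration 4/4 --
    FD 4.1: (7.303,9.303) -> (10.202,12.202) [heading=45, draw]
    BK 1.6: (10.202,12.202) -> (9.071,11.071) [heading=45, draw]
  ]
  -- iteration 3/3 --
  RT 45: heading 45 -> 0
  RT 135: heading 0 -> 225
  LT 135: heading 225 -> 0
  REPEAT 4 [
    -- iteration 1/4 --
    FD 4.1: (9.071,11.071) -> (13.171,11.071) [heading=0, draw]
    BK 1.6: (13.171,11.071) -> (11.571,11.071) [heading=0, draw]
    -- iteration 2/4 --
    FD 4.1: (11.571,11.071) -> (15.671,11.071) [heading=0, draw]
    BK 1.6: (15.671,11.071) -> (14.071,11.071) [heading=0, draw]
    -- iteration 3/4 --
    FD 4.1: (14.071,11.071) -> (18.171,11.071) [heading=0, draw]
    BK 1.6: (18.171,11.071) -> (16.571,11.071) [heading=0, draw]
    -- iteration 4/4 --
    FD 4.1: (16.571,11.071) -> (20.671,11.071) [heading=0, draw]
    BK 1.6: (20.671,11.071) -> (19.071,11.071) [heading=0, draw]
  ]
]
Final: pos=(19.071,11.071), heading=0, 24 segment(s) drawn

Segment endpoints: x in {2, 2, 2, 2, 2, 3.768, 4.899, 5.536, 6.667, 7.303, 8.435, 9.071, 10.202, 11.571, 13.171, 14.071, 15.671, 16.571, 18.171, 19.071, 20.671}, y in {-6, -3.5, -1.9, -1, 0.6, 1.5, 3.1, 4, 5.6, 5.768, 6.899, 7.536, 8.667, 9.303, 10.435, 11.071, 12.202}
xmin=2, ymin=-6, xmax=20.671, ymax=12.202

Answer: 2 -6 20.671 12.202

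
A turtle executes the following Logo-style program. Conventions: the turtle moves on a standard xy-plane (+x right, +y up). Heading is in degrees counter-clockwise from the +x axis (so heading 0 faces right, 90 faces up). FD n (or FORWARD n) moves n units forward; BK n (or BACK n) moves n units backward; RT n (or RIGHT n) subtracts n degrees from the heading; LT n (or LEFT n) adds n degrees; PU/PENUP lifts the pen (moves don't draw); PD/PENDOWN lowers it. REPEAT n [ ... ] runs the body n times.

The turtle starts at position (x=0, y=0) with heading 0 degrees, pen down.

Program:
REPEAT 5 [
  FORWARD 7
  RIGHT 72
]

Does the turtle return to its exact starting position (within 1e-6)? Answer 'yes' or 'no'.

Executing turtle program step by step:
Start: pos=(0,0), heading=0, pen down
REPEAT 5 [
  -- iteration 1/5 --
  FD 7: (0,0) -> (7,0) [heading=0, draw]
  RT 72: heading 0 -> 288
  -- iteration 2/5 --
  FD 7: (7,0) -> (9.163,-6.657) [heading=288, draw]
  RT 72: heading 288 -> 216
  -- iteration 3/5 --
  FD 7: (9.163,-6.657) -> (3.5,-10.772) [heading=216, draw]
  RT 72: heading 216 -> 144
  -- iteration 4/5 --
  FD 7: (3.5,-10.772) -> (-2.163,-6.657) [heading=144, draw]
  RT 72: heading 144 -> 72
  -- iteration 5/5 --
  FD 7: (-2.163,-6.657) -> (0,0) [heading=72, draw]
  RT 72: heading 72 -> 0
]
Final: pos=(0,0), heading=0, 5 segment(s) drawn

Start position: (0, 0)
Final position: (0, 0)
Distance = 0; < 1e-6 -> CLOSED

Answer: yes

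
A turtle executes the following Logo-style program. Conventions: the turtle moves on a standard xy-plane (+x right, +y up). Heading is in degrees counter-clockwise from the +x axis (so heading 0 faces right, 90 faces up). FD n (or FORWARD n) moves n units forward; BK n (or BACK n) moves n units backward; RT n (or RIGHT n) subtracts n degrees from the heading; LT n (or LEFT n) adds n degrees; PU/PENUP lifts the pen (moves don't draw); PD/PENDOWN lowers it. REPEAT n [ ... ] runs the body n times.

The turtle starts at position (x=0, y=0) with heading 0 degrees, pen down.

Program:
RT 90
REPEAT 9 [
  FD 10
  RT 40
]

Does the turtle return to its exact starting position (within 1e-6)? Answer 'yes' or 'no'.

Executing turtle program step by step:
Start: pos=(0,0), heading=0, pen down
RT 90: heading 0 -> 270
REPEAT 9 [
  -- iteration 1/9 --
  FD 10: (0,0) -> (0,-10) [heading=270, draw]
  RT 40: heading 270 -> 230
  -- iteration 2/9 --
  FD 10: (0,-10) -> (-6.428,-17.66) [heading=230, draw]
  RT 40: heading 230 -> 190
  -- iteration 3/9 --
  FD 10: (-6.428,-17.66) -> (-16.276,-19.397) [heading=190, draw]
  RT 40: heading 190 -> 150
  -- iteration 4/9 --
  FD 10: (-16.276,-19.397) -> (-24.936,-14.397) [heading=150, draw]
  RT 40: heading 150 -> 110
  -- iteration 5/9 --
  FD 10: (-24.936,-14.397) -> (-28.356,-5) [heading=110, draw]
  RT 40: heading 110 -> 70
  -- iteration 6/9 --
  FD 10: (-28.356,-5) -> (-24.936,4.397) [heading=70, draw]
  RT 40: heading 70 -> 30
  -- iteration 7/9 --
  FD 10: (-24.936,4.397) -> (-16.276,9.397) [heading=30, draw]
  RT 40: heading 30 -> 350
  -- iteration 8/9 --
  FD 10: (-16.276,9.397) -> (-6.428,7.66) [heading=350, draw]
  RT 40: heading 350 -> 310
  -- iteration 9/9 --
  FD 10: (-6.428,7.66) -> (0,0) [heading=310, draw]
  RT 40: heading 310 -> 270
]
Final: pos=(0,0), heading=270, 9 segment(s) drawn

Start position: (0, 0)
Final position: (0, 0)
Distance = 0; < 1e-6 -> CLOSED

Answer: yes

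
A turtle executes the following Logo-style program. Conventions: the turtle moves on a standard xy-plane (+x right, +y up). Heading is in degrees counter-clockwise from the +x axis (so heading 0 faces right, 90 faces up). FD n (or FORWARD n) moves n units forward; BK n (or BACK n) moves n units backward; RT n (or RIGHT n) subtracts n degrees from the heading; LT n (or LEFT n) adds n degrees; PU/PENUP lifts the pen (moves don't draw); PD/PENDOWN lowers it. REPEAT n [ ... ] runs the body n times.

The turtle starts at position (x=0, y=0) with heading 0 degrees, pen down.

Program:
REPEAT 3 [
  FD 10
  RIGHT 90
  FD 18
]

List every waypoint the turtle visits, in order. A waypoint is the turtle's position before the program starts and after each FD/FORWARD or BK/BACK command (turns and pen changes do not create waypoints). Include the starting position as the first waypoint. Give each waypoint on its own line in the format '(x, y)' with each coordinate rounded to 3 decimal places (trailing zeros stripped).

Answer: (0, 0)
(10, 0)
(10, -18)
(10, -28)
(-8, -28)
(-18, -28)
(-18, -10)

Derivation:
Executing turtle program step by step:
Start: pos=(0,0), heading=0, pen down
REPEAT 3 [
  -- iteration 1/3 --
  FD 10: (0,0) -> (10,0) [heading=0, draw]
  RT 90: heading 0 -> 270
  FD 18: (10,0) -> (10,-18) [heading=270, draw]
  -- iteration 2/3 --
  FD 10: (10,-18) -> (10,-28) [heading=270, draw]
  RT 90: heading 270 -> 180
  FD 18: (10,-28) -> (-8,-28) [heading=180, draw]
  -- iteration 3/3 --
  FD 10: (-8,-28) -> (-18,-28) [heading=180, draw]
  RT 90: heading 180 -> 90
  FD 18: (-18,-28) -> (-18,-10) [heading=90, draw]
]
Final: pos=(-18,-10), heading=90, 6 segment(s) drawn
Waypoints (7 total):
(0, 0)
(10, 0)
(10, -18)
(10, -28)
(-8, -28)
(-18, -28)
(-18, -10)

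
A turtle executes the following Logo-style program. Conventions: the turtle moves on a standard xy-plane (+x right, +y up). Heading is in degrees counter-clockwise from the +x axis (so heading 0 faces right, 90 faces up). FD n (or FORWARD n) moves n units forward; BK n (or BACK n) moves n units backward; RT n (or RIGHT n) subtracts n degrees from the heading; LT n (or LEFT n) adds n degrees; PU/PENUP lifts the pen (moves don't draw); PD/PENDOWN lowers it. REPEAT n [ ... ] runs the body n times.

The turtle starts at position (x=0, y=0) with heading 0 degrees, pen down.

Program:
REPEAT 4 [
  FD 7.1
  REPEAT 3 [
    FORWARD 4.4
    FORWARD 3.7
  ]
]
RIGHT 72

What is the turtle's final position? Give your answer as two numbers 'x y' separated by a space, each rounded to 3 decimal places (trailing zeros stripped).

Executing turtle program step by step:
Start: pos=(0,0), heading=0, pen down
REPEAT 4 [
  -- iteration 1/4 --
  FD 7.1: (0,0) -> (7.1,0) [heading=0, draw]
  REPEAT 3 [
    -- iteration 1/3 --
    FD 4.4: (7.1,0) -> (11.5,0) [heading=0, draw]
    FD 3.7: (11.5,0) -> (15.2,0) [heading=0, draw]
    -- iteration 2/3 --
    FD 4.4: (15.2,0) -> (19.6,0) [heading=0, draw]
    FD 3.7: (19.6,0) -> (23.3,0) [heading=0, draw]
    -- iteration 3/3 --
    FD 4.4: (23.3,0) -> (27.7,0) [heading=0, draw]
    FD 3.7: (27.7,0) -> (31.4,0) [heading=0, draw]
  ]
  -- iteration 2/4 --
  FD 7.1: (31.4,0) -> (38.5,0) [heading=0, draw]
  REPEAT 3 [
    -- iteration 1/3 --
    FD 4.4: (38.5,0) -> (42.9,0) [heading=0, draw]
    FD 3.7: (42.9,0) -> (46.6,0) [heading=0, draw]
    -- iteration 2/3 --
    FD 4.4: (46.6,0) -> (51,0) [heading=0, draw]
    FD 3.7: (51,0) -> (54.7,0) [heading=0, draw]
    -- iteration 3/3 --
    FD 4.4: (54.7,0) -> (59.1,0) [heading=0, draw]
    FD 3.7: (59.1,0) -> (62.8,0) [heading=0, draw]
  ]
  -- iteration 3/4 --
  FD 7.1: (62.8,0) -> (69.9,0) [heading=0, draw]
  REPEAT 3 [
    -- iteration 1/3 --
    FD 4.4: (69.9,0) -> (74.3,0) [heading=0, draw]
    FD 3.7: (74.3,0) -> (78,0) [heading=0, draw]
    -- iteration 2/3 --
    FD 4.4: (78,0) -> (82.4,0) [heading=0, draw]
    FD 3.7: (82.4,0) -> (86.1,0) [heading=0, draw]
    -- iteration 3/3 --
    FD 4.4: (86.1,0) -> (90.5,0) [heading=0, draw]
    FD 3.7: (90.5,0) -> (94.2,0) [heading=0, draw]
  ]
  -- iteration 4/4 --
  FD 7.1: (94.2,0) -> (101.3,0) [heading=0, draw]
  REPEAT 3 [
    -- iteration 1/3 --
    FD 4.4: (101.3,0) -> (105.7,0) [heading=0, draw]
    FD 3.7: (105.7,0) -> (109.4,0) [heading=0, draw]
    -- iteration 2/3 --
    FD 4.4: (109.4,0) -> (113.8,0) [heading=0, draw]
    FD 3.7: (113.8,0) -> (117.5,0) [heading=0, draw]
    -- iteration 3/3 --
    FD 4.4: (117.5,0) -> (121.9,0) [heading=0, draw]
    FD 3.7: (121.9,0) -> (125.6,0) [heading=0, draw]
  ]
]
RT 72: heading 0 -> 288
Final: pos=(125.6,0), heading=288, 28 segment(s) drawn

Answer: 125.6 0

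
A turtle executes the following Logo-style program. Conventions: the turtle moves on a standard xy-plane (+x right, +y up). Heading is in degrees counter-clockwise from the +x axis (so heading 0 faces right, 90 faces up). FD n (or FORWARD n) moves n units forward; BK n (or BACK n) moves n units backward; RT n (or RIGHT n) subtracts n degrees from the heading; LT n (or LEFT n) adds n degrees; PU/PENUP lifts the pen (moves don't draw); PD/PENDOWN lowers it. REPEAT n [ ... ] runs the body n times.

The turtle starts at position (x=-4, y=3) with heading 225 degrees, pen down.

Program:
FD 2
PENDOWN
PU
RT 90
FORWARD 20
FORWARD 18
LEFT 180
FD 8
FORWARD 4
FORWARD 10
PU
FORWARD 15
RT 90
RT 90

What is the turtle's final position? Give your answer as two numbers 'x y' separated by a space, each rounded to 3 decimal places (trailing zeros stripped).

Executing turtle program step by step:
Start: pos=(-4,3), heading=225, pen down
FD 2: (-4,3) -> (-5.414,1.586) [heading=225, draw]
PD: pen down
PU: pen up
RT 90: heading 225 -> 135
FD 20: (-5.414,1.586) -> (-19.556,15.728) [heading=135, move]
FD 18: (-19.556,15.728) -> (-32.284,28.456) [heading=135, move]
LT 180: heading 135 -> 315
FD 8: (-32.284,28.456) -> (-26.627,22.799) [heading=315, move]
FD 4: (-26.627,22.799) -> (-23.799,19.971) [heading=315, move]
FD 10: (-23.799,19.971) -> (-16.728,12.899) [heading=315, move]
PU: pen up
FD 15: (-16.728,12.899) -> (-6.121,2.293) [heading=315, move]
RT 90: heading 315 -> 225
RT 90: heading 225 -> 135
Final: pos=(-6.121,2.293), heading=135, 1 segment(s) drawn

Answer: -6.121 2.293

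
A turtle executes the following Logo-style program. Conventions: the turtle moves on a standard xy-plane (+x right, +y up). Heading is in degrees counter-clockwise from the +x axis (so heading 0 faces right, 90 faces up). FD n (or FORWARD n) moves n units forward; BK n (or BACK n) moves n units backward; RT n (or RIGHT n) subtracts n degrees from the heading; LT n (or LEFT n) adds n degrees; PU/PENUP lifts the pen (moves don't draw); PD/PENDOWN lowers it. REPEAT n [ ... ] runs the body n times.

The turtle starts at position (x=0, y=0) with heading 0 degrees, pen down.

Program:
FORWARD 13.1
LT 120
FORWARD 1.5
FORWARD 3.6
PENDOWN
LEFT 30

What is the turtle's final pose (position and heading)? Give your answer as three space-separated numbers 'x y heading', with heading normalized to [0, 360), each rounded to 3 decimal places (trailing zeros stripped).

Answer: 10.55 4.417 150

Derivation:
Executing turtle program step by step:
Start: pos=(0,0), heading=0, pen down
FD 13.1: (0,0) -> (13.1,0) [heading=0, draw]
LT 120: heading 0 -> 120
FD 1.5: (13.1,0) -> (12.35,1.299) [heading=120, draw]
FD 3.6: (12.35,1.299) -> (10.55,4.417) [heading=120, draw]
PD: pen down
LT 30: heading 120 -> 150
Final: pos=(10.55,4.417), heading=150, 3 segment(s) drawn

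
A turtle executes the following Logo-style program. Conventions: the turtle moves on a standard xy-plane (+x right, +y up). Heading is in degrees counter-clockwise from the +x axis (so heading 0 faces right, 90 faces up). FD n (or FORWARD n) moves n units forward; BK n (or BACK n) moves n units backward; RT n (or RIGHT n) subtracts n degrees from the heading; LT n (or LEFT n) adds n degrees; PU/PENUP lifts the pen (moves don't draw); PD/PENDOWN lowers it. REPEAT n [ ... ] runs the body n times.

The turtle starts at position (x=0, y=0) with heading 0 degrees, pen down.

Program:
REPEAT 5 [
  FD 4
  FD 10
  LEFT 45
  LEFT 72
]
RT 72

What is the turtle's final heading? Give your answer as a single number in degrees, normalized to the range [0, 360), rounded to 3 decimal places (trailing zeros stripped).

Answer: 153

Derivation:
Executing turtle program step by step:
Start: pos=(0,0), heading=0, pen down
REPEAT 5 [
  -- iteration 1/5 --
  FD 4: (0,0) -> (4,0) [heading=0, draw]
  FD 10: (4,0) -> (14,0) [heading=0, draw]
  LT 45: heading 0 -> 45
  LT 72: heading 45 -> 117
  -- iteration 2/5 --
  FD 4: (14,0) -> (12.184,3.564) [heading=117, draw]
  FD 10: (12.184,3.564) -> (7.644,12.474) [heading=117, draw]
  LT 45: heading 117 -> 162
  LT 72: heading 162 -> 234
  -- iteration 3/5 --
  FD 4: (7.644,12.474) -> (5.293,9.238) [heading=234, draw]
  FD 10: (5.293,9.238) -> (-0.585,1.148) [heading=234, draw]
  LT 45: heading 234 -> 279
  LT 72: heading 279 -> 351
  -- iteration 4/5 --
  FD 4: (-0.585,1.148) -> (3.366,0.522) [heading=351, draw]
  FD 10: (3.366,0.522) -> (13.243,-1.042) [heading=351, draw]
  LT 45: heading 351 -> 36
  LT 72: heading 36 -> 108
  -- iteration 5/5 --
  FD 4: (13.243,-1.042) -> (12.007,2.762) [heading=108, draw]
  FD 10: (12.007,2.762) -> (8.917,12.273) [heading=108, draw]
  LT 45: heading 108 -> 153
  LT 72: heading 153 -> 225
]
RT 72: heading 225 -> 153
Final: pos=(8.917,12.273), heading=153, 10 segment(s) drawn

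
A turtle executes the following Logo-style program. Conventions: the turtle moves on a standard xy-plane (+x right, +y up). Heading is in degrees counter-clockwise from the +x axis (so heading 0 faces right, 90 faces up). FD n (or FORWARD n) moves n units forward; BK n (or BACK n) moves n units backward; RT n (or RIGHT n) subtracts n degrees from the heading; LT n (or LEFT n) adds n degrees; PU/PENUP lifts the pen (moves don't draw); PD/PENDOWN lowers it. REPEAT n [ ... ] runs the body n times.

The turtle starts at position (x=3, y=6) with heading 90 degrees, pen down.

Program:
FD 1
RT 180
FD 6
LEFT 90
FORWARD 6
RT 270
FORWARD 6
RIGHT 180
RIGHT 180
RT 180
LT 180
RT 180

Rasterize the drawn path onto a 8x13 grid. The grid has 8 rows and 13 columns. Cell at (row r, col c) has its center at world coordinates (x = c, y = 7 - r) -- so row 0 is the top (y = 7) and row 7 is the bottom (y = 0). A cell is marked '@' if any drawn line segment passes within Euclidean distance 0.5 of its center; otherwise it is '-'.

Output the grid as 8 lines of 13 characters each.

Segment 0: (3,6) -> (3,7)
Segment 1: (3,7) -> (3,1)
Segment 2: (3,1) -> (9,1)
Segment 3: (9,1) -> (9,7)

Answer: ---@-----@---
---@-----@---
---@-----@---
---@-----@---
---@-----@---
---@-----@---
---@@@@@@@---
-------------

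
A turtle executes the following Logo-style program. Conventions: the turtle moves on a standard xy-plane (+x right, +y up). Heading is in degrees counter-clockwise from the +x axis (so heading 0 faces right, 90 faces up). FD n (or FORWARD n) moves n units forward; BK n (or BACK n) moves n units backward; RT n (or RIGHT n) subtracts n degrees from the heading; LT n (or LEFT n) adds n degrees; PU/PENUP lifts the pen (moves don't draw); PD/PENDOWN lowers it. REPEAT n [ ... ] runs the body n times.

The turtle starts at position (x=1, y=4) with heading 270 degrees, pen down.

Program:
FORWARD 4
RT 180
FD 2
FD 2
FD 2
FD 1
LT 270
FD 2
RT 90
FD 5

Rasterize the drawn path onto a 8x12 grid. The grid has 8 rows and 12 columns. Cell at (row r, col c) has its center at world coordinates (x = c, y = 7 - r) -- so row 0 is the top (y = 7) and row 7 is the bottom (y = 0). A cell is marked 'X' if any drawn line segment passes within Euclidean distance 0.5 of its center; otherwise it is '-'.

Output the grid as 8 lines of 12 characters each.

Answer: -XXX--------
-X-X--------
-X-X--------
-X-X--------
-X-X--------
-X-X--------
-X----------
-X----------

Derivation:
Segment 0: (1,4) -> (1,0)
Segment 1: (1,0) -> (1,2)
Segment 2: (1,2) -> (1,4)
Segment 3: (1,4) -> (1,6)
Segment 4: (1,6) -> (1,7)
Segment 5: (1,7) -> (3,7)
Segment 6: (3,7) -> (3,2)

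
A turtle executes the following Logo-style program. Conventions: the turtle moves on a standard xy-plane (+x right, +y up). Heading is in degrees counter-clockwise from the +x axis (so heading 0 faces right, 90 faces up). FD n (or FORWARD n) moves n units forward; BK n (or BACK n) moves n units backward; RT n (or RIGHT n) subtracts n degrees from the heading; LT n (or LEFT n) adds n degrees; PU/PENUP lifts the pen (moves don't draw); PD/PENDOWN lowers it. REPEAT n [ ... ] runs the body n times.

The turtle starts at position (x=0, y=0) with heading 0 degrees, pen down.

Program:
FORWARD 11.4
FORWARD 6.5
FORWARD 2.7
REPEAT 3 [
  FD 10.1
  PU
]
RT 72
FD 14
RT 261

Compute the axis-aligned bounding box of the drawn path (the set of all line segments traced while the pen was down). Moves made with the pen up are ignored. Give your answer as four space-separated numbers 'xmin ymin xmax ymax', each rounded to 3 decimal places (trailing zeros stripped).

Answer: 0 0 30.7 0

Derivation:
Executing turtle program step by step:
Start: pos=(0,0), heading=0, pen down
FD 11.4: (0,0) -> (11.4,0) [heading=0, draw]
FD 6.5: (11.4,0) -> (17.9,0) [heading=0, draw]
FD 2.7: (17.9,0) -> (20.6,0) [heading=0, draw]
REPEAT 3 [
  -- iteration 1/3 --
  FD 10.1: (20.6,0) -> (30.7,0) [heading=0, draw]
  PU: pen up
  -- iteration 2/3 --
  FD 10.1: (30.7,0) -> (40.8,0) [heading=0, move]
  PU: pen up
  -- iteration 3/3 --
  FD 10.1: (40.8,0) -> (50.9,0) [heading=0, move]
  PU: pen up
]
RT 72: heading 0 -> 288
FD 14: (50.9,0) -> (55.226,-13.315) [heading=288, move]
RT 261: heading 288 -> 27
Final: pos=(55.226,-13.315), heading=27, 4 segment(s) drawn

Segment endpoints: x in {0, 11.4, 17.9, 20.6, 30.7}, y in {0}
xmin=0, ymin=0, xmax=30.7, ymax=0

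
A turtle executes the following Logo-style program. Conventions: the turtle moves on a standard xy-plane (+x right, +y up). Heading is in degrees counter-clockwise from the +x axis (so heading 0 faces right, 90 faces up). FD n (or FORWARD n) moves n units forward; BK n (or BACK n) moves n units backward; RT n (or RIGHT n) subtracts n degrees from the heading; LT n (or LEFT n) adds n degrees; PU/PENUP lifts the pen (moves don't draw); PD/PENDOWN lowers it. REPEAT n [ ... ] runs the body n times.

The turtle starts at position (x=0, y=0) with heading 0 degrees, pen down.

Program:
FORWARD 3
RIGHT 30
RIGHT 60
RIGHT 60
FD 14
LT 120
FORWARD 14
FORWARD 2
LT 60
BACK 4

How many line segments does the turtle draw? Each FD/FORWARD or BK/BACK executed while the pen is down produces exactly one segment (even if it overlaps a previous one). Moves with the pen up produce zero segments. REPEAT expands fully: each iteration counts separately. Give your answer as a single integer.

Executing turtle program step by step:
Start: pos=(0,0), heading=0, pen down
FD 3: (0,0) -> (3,0) [heading=0, draw]
RT 30: heading 0 -> 330
RT 60: heading 330 -> 270
RT 60: heading 270 -> 210
FD 14: (3,0) -> (-9.124,-7) [heading=210, draw]
LT 120: heading 210 -> 330
FD 14: (-9.124,-7) -> (3,-14) [heading=330, draw]
FD 2: (3,-14) -> (4.732,-15) [heading=330, draw]
LT 60: heading 330 -> 30
BK 4: (4.732,-15) -> (1.268,-17) [heading=30, draw]
Final: pos=(1.268,-17), heading=30, 5 segment(s) drawn
Segments drawn: 5

Answer: 5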